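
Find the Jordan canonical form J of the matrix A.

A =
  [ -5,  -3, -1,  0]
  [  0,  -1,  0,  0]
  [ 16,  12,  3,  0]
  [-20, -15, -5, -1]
J_2(-1) ⊕ J_1(-1) ⊕ J_1(-1)

The characteristic polynomial is
  det(x·I − A) = x^4 + 4*x^3 + 6*x^2 + 4*x + 1 = (x + 1)^4

Eigenvalues and multiplicities (the geometric multiplicity of λ is n − rank(A − λI), which equals the number of Jordan blocks for λ):
  λ = -1: algebraic multiplicity = 4, geometric multiplicity = 3

Determining the block sizes for each eigenvalue:
  λ = -1: 3 blocks summing to 4 forces exactly one block of size 2 and the rest size 1 → block sizes [2, 1, 1]

Assembling the blocks gives a Jordan form
J =
  [-1,  1,  0,  0]
  [ 0, -1,  0,  0]
  [ 0,  0, -1,  0]
  [ 0,  0,  0, -1]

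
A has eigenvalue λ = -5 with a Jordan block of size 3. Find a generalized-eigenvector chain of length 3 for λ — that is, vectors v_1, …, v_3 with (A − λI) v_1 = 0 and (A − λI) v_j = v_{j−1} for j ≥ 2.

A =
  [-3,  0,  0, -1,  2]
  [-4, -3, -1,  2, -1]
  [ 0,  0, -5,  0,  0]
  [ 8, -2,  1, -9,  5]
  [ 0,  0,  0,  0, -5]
A Jordan chain for λ = -5 of length 3:
v_1 = (-4, 0, 0, -8, 0)ᵀ
v_2 = (2, -4, 0, 8, 0)ᵀ
v_3 = (1, 0, 0, 0, 0)ᵀ

Let N = A − (-5)·I. We want v_3 with N^3 v_3 = 0 but N^2 v_3 ≠ 0; then v_{j-1} := N · v_j for j = 3, …, 2.

Pick v_3 = (1, 0, 0, 0, 0)ᵀ.
Then v_2 = N · v_3 = (2, -4, 0, 8, 0)ᵀ.
Then v_1 = N · v_2 = (-4, 0, 0, -8, 0)ᵀ.

Sanity check: (A − (-5)·I) v_1 = (0, 0, 0, 0, 0)ᵀ = 0. ✓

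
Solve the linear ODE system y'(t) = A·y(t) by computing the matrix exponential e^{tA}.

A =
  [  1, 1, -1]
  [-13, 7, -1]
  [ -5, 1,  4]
e^{tA} =
  [t^2*exp(4*t)/2 - 3*t*exp(4*t) + exp(4*t), -t^2*exp(4*t)/2 + t*exp(4*t), t^2*exp(4*t) - t*exp(4*t)]
  [5*t^2*exp(4*t)/2 - 13*t*exp(4*t), -5*t^2*exp(4*t)/2 + 3*t*exp(4*t) + exp(4*t), 5*t^2*exp(4*t) - t*exp(4*t)]
  [t^2*exp(4*t) - 5*t*exp(4*t), -t^2*exp(4*t) + t*exp(4*t), 2*t^2*exp(4*t) + exp(4*t)]

Strategy: write A = P · J · P⁻¹ where J is a Jordan canonical form, so e^{tA} = P · e^{tJ} · P⁻¹, and e^{tJ} can be computed block-by-block.

A has Jordan form
J =
  [4, 1, 0]
  [0, 4, 1]
  [0, 0, 4]
(up to reordering of blocks).

Per-block formulas:
  For a 3×3 Jordan block J_3(4): exp(t · J_3(4)) = e^(4t)·(I + t·N + (t^2/2)·N^2), where N is the 3×3 nilpotent shift.

After assembling e^{tJ} and conjugating by P, we get:

e^{tA} =
  [t^2*exp(4*t)/2 - 3*t*exp(4*t) + exp(4*t), -t^2*exp(4*t)/2 + t*exp(4*t), t^2*exp(4*t) - t*exp(4*t)]
  [5*t^2*exp(4*t)/2 - 13*t*exp(4*t), -5*t^2*exp(4*t)/2 + 3*t*exp(4*t) + exp(4*t), 5*t^2*exp(4*t) - t*exp(4*t)]
  [t^2*exp(4*t) - 5*t*exp(4*t), -t^2*exp(4*t) + t*exp(4*t), 2*t^2*exp(4*t) + exp(4*t)]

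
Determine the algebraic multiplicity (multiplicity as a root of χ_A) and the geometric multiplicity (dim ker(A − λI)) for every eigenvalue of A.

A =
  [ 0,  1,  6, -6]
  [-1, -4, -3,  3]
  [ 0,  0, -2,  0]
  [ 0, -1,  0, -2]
λ = -2: alg = 4, geom = 2

Step 1 — factor the characteristic polynomial to read off the algebraic multiplicities:
  χ_A(x) = (x + 2)^4

Step 2 — compute geometric multiplicities via the rank-nullity identity g(λ) = n − rank(A − λI):
  rank(A − (-2)·I) = 2, so dim ker(A − (-2)·I) = n − 2 = 2

Summary:
  λ = -2: algebraic multiplicity = 4, geometric multiplicity = 2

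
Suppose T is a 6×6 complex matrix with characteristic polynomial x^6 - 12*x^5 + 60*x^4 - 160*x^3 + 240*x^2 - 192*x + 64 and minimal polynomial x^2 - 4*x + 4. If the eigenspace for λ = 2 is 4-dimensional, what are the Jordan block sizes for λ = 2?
Block sizes for λ = 2: [2, 2, 1, 1]

Step 1 — from the characteristic polynomial, algebraic multiplicity of λ = 2 is 6. From dim ker(T − (2)·I) = 4, there are exactly 4 Jordan blocks for λ = 2.
Step 2 — from the minimal polynomial, the factor (x − 2)^2 tells us the largest block for λ = 2 has size 2.
Step 3 — with total size 6, 4 blocks, and largest block 2, the block sizes (in nonincreasing order) are [2, 2, 1, 1].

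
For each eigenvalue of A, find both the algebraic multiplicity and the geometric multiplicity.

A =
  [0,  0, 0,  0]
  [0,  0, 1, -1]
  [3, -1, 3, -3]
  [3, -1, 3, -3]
λ = 0: alg = 4, geom = 2

Step 1 — factor the characteristic polynomial to read off the algebraic multiplicities:
  χ_A(x) = x^4

Step 2 — compute geometric multiplicities via the rank-nullity identity g(λ) = n − rank(A − λI):
  rank(A − (0)·I) = 2, so dim ker(A − (0)·I) = n − 2 = 2

Summary:
  λ = 0: algebraic multiplicity = 4, geometric multiplicity = 2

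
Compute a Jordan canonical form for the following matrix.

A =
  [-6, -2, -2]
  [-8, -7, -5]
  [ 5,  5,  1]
J_3(-4)

The characteristic polynomial is
  det(x·I − A) = x^3 + 12*x^2 + 48*x + 64 = (x + 4)^3

Eigenvalues and multiplicities (the geometric multiplicity of λ is n − rank(A − λI), which equals the number of Jordan blocks for λ):
  λ = -4: algebraic multiplicity = 3, geometric multiplicity = 1

Determining the block sizes for each eigenvalue:
  λ = -4: one block (gm = 1), so the single block has size am = 3 → block sizes [3]

Assembling the blocks gives a Jordan form
J =
  [-4,  1,  0]
  [ 0, -4,  1]
  [ 0,  0, -4]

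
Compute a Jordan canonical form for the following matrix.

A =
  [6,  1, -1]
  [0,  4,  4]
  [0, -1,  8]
J_3(6)

The characteristic polynomial is
  det(x·I − A) = x^3 - 18*x^2 + 108*x - 216 = (x - 6)^3

Eigenvalues and multiplicities (the geometric multiplicity of λ is n − rank(A − λI), which equals the number of Jordan blocks for λ):
  λ = 6: algebraic multiplicity = 3, geometric multiplicity = 1

Determining the block sizes for each eigenvalue:
  λ = 6: one block (gm = 1), so the single block has size am = 3 → block sizes [3]

Assembling the blocks gives a Jordan form
J =
  [6, 1, 0]
  [0, 6, 1]
  [0, 0, 6]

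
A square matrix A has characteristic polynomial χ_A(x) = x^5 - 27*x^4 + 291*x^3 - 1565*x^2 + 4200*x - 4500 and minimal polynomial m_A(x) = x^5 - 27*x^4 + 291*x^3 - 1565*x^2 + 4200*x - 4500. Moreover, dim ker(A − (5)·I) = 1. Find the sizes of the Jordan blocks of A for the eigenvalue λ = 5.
Block sizes for λ = 5: [3]

Step 1 — from the characteristic polynomial, algebraic multiplicity of λ = 5 is 3. From dim ker(A − (5)·I) = 1, there are exactly 1 Jordan blocks for λ = 5.
Step 2 — from the minimal polynomial, the factor (x − 5)^3 tells us the largest block for λ = 5 has size 3.
Step 3 — with total size 3, 1 blocks, and largest block 3, the block sizes (in nonincreasing order) are [3].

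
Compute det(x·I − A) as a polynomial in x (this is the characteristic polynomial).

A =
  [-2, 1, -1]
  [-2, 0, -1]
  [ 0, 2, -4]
x^3 + 6*x^2 + 12*x + 8

Expanding det(x·I − A) (e.g. by cofactor expansion or by noting that A is similar to its Jordan form J, which has the same characteristic polynomial as A) gives
  χ_A(x) = x^3 + 6*x^2 + 12*x + 8
which factors as (x + 2)^3. The eigenvalues (with algebraic multiplicities) are λ = -2 with multiplicity 3.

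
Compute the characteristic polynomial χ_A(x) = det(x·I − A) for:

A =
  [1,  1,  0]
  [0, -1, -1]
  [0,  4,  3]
x^3 - 3*x^2 + 3*x - 1

Expanding det(x·I − A) (e.g. by cofactor expansion or by noting that A is similar to its Jordan form J, which has the same characteristic polynomial as A) gives
  χ_A(x) = x^3 - 3*x^2 + 3*x - 1
which factors as (x - 1)^3. The eigenvalues (with algebraic multiplicities) are λ = 1 with multiplicity 3.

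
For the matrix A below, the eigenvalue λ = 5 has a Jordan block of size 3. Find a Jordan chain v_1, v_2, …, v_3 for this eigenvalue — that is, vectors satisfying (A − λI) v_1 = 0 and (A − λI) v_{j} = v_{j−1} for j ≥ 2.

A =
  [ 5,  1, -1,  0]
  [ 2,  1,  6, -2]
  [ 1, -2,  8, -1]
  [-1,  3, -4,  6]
A Jordan chain for λ = 5 of length 3:
v_1 = (1, 0, 0, 1)ᵀ
v_2 = (0, 2, 1, -1)ᵀ
v_3 = (1, 0, 0, 0)ᵀ

Let N = A − (5)·I. We want v_3 with N^3 v_3 = 0 but N^2 v_3 ≠ 0; then v_{j-1} := N · v_j for j = 3, …, 2.

Pick v_3 = (1, 0, 0, 0)ᵀ.
Then v_2 = N · v_3 = (0, 2, 1, -1)ᵀ.
Then v_1 = N · v_2 = (1, 0, 0, 1)ᵀ.

Sanity check: (A − (5)·I) v_1 = (0, 0, 0, 0)ᵀ = 0. ✓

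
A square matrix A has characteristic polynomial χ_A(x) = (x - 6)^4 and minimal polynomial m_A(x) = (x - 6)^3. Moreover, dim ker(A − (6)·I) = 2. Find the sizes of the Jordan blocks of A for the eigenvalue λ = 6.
Block sizes for λ = 6: [3, 1]

Step 1 — from the characteristic polynomial, algebraic multiplicity of λ = 6 is 4. From dim ker(A − (6)·I) = 2, there are exactly 2 Jordan blocks for λ = 6.
Step 2 — from the minimal polynomial, the factor (x − 6)^3 tells us the largest block for λ = 6 has size 3.
Step 3 — with total size 4, 2 blocks, and largest block 3, the block sizes (in nonincreasing order) are [3, 1].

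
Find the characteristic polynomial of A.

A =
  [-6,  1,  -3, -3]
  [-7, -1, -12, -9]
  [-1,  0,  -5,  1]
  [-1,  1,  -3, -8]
x^4 + 20*x^3 + 150*x^2 + 500*x + 625

Expanding det(x·I − A) (e.g. by cofactor expansion or by noting that A is similar to its Jordan form J, which has the same characteristic polynomial as A) gives
  χ_A(x) = x^4 + 20*x^3 + 150*x^2 + 500*x + 625
which factors as (x + 5)^4. The eigenvalues (with algebraic multiplicities) are λ = -5 with multiplicity 4.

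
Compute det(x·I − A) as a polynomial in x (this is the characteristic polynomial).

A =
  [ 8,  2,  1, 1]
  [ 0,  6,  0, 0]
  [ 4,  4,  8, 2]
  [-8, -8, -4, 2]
x^4 - 24*x^3 + 216*x^2 - 864*x + 1296

Expanding det(x·I − A) (e.g. by cofactor expansion or by noting that A is similar to its Jordan form J, which has the same characteristic polynomial as A) gives
  χ_A(x) = x^4 - 24*x^3 + 216*x^2 - 864*x + 1296
which factors as (x - 6)^4. The eigenvalues (with algebraic multiplicities) are λ = 6 with multiplicity 4.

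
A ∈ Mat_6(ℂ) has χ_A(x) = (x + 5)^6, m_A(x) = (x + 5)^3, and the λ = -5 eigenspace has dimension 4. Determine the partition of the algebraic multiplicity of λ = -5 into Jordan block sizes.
Block sizes for λ = -5: [3, 1, 1, 1]

Step 1 — from the characteristic polynomial, algebraic multiplicity of λ = -5 is 6. From dim ker(A − (-5)·I) = 4, there are exactly 4 Jordan blocks for λ = -5.
Step 2 — from the minimal polynomial, the factor (x + 5)^3 tells us the largest block for λ = -5 has size 3.
Step 3 — with total size 6, 4 blocks, and largest block 3, the block sizes (in nonincreasing order) are [3, 1, 1, 1].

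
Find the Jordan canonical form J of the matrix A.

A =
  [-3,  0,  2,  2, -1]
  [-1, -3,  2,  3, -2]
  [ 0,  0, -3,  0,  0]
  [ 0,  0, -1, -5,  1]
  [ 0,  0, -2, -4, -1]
J_3(-3) ⊕ J_2(-3)

The characteristic polynomial is
  det(x·I − A) = x^5 + 15*x^4 + 90*x^3 + 270*x^2 + 405*x + 243 = (x + 3)^5

Eigenvalues and multiplicities (the geometric multiplicity of λ is n − rank(A − λI), which equals the number of Jordan blocks for λ):
  λ = -3: algebraic multiplicity = 5, geometric multiplicity = 2

Determining the block sizes for each eigenvalue:
  λ = -3: with am = 5 and gm = 2, the partition is not yet determined (e.g. several partitions of 5 into 2 parts exist). Let N = A − (-3)·I. Computing rank(N^1) = 3, rank(N^2) = 1, rank(N^3) = 0; the number of blocks of size ≥ j is rank(N^{j−1}) − rank(N^j), giving [2, 2, 1]. So we have 1 block(s) of size 3, 1 block(s) of size 2 → block sizes [3, 2]

Assembling the blocks gives a Jordan form
J =
  [-3,  1,  0,  0,  0]
  [ 0, -3,  1,  0,  0]
  [ 0,  0, -3,  0,  0]
  [ 0,  0,  0, -3,  1]
  [ 0,  0,  0,  0, -3]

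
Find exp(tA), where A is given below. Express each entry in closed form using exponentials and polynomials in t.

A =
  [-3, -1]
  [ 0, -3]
e^{tA} =
  [exp(-3*t), -t*exp(-3*t)]
  [0, exp(-3*t)]

Strategy: write A = P · J · P⁻¹ where J is a Jordan canonical form, so e^{tA} = P · e^{tJ} · P⁻¹, and e^{tJ} can be computed block-by-block.

A has Jordan form
J =
  [-3,  1]
  [ 0, -3]
(up to reordering of blocks).

Per-block formulas:
  For a 2×2 Jordan block J_2(-3): exp(t · J_2(-3)) = e^(-3t)·(I + t·N), where N is the 2×2 nilpotent shift.

After assembling e^{tJ} and conjugating by P, we get:

e^{tA} =
  [exp(-3*t), -t*exp(-3*t)]
  [0, exp(-3*t)]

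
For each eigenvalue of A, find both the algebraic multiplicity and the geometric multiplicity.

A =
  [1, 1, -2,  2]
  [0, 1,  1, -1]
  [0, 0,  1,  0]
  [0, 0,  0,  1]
λ = 1: alg = 4, geom = 2

Step 1 — factor the characteristic polynomial to read off the algebraic multiplicities:
  χ_A(x) = (x - 1)^4

Step 2 — compute geometric multiplicities via the rank-nullity identity g(λ) = n − rank(A − λI):
  rank(A − (1)·I) = 2, so dim ker(A − (1)·I) = n − 2 = 2

Summary:
  λ = 1: algebraic multiplicity = 4, geometric multiplicity = 2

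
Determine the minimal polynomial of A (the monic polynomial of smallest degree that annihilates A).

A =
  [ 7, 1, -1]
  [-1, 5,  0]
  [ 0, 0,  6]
x^3 - 18*x^2 + 108*x - 216

The characteristic polynomial is χ_A(x) = (x - 6)^3, so the eigenvalues are known. The minimal polynomial is
  m_A(x) = Π_λ (x − λ)^{k_λ}
where k_λ is the size of the *largest* Jordan block for λ (equivalently, the smallest k with (A − λI)^k v = 0 for every generalised eigenvector v of λ).

  λ = 6: largest Jordan block has size 3, contributing (x − 6)^3

So m_A(x) = (x - 6)^3 = x^3 - 18*x^2 + 108*x - 216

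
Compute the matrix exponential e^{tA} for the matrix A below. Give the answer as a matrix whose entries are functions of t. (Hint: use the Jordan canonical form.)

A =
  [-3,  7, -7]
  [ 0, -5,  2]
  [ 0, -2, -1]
e^{tA} =
  [exp(-3*t), 7*t*exp(-3*t), -7*t*exp(-3*t)]
  [0, -2*t*exp(-3*t) + exp(-3*t), 2*t*exp(-3*t)]
  [0, -2*t*exp(-3*t), 2*t*exp(-3*t) + exp(-3*t)]

Strategy: write A = P · J · P⁻¹ where J is a Jordan canonical form, so e^{tA} = P · e^{tJ} · P⁻¹, and e^{tJ} can be computed block-by-block.

A has Jordan form
J =
  [-3,  1,  0]
  [ 0, -3,  0]
  [ 0,  0, -3]
(up to reordering of blocks).

Per-block formulas:
  For a 2×2 Jordan block J_2(-3): exp(t · J_2(-3)) = e^(-3t)·(I + t·N), where N is the 2×2 nilpotent shift.
  For a 1×1 block at λ = -3: exp(t · [-3]) = [e^(-3t)].

After assembling e^{tJ} and conjugating by P, we get:

e^{tA} =
  [exp(-3*t), 7*t*exp(-3*t), -7*t*exp(-3*t)]
  [0, -2*t*exp(-3*t) + exp(-3*t), 2*t*exp(-3*t)]
  [0, -2*t*exp(-3*t), 2*t*exp(-3*t) + exp(-3*t)]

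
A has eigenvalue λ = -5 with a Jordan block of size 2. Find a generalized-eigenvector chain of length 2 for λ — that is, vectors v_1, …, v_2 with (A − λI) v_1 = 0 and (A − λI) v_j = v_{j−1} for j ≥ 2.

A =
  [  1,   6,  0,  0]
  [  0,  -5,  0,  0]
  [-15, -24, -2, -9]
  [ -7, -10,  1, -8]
A Jordan chain for λ = -5 of length 2:
v_1 = (0, 0, 9, 3)ᵀ
v_2 = (1, -1, 0, 0)ᵀ

Let N = A − (-5)·I. We want v_2 with N^2 v_2 = 0 but N^1 v_2 ≠ 0; then v_{j-1} := N · v_j for j = 2, …, 2.

Pick v_2 = (1, -1, 0, 0)ᵀ.
Then v_1 = N · v_2 = (0, 0, 9, 3)ᵀ.

Sanity check: (A − (-5)·I) v_1 = (0, 0, 0, 0)ᵀ = 0. ✓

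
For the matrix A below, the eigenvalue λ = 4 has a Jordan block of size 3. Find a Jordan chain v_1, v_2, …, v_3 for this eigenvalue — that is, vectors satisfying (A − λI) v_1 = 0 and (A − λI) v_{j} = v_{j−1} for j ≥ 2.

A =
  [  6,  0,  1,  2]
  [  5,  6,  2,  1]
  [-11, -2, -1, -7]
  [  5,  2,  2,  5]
A Jordan chain for λ = 4 of length 3:
v_1 = (3, 3, -12, 3)ᵀ
v_2 = (2, 5, -11, 5)ᵀ
v_3 = (1, 0, 0, 0)ᵀ

Let N = A − (4)·I. We want v_3 with N^3 v_3 = 0 but N^2 v_3 ≠ 0; then v_{j-1} := N · v_j for j = 3, …, 2.

Pick v_3 = (1, 0, 0, 0)ᵀ.
Then v_2 = N · v_3 = (2, 5, -11, 5)ᵀ.
Then v_1 = N · v_2 = (3, 3, -12, 3)ᵀ.

Sanity check: (A − (4)·I) v_1 = (0, 0, 0, 0)ᵀ = 0. ✓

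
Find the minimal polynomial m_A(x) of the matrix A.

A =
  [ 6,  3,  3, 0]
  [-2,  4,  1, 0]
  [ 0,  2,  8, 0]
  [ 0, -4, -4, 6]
x^3 - 18*x^2 + 108*x - 216

The characteristic polynomial is χ_A(x) = (x - 6)^4, so the eigenvalues are known. The minimal polynomial is
  m_A(x) = Π_λ (x − λ)^{k_λ}
where k_λ is the size of the *largest* Jordan block for λ (equivalently, the smallest k with (A − λI)^k v = 0 for every generalised eigenvector v of λ).

  λ = 6: largest Jordan block has size 3, contributing (x − 6)^3

So m_A(x) = (x - 6)^3 = x^3 - 18*x^2 + 108*x - 216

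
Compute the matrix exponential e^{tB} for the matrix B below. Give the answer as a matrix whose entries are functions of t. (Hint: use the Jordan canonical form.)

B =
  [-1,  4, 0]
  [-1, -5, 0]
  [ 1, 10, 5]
e^{tB} =
  [2*t*exp(-3*t) + exp(-3*t), 4*t*exp(-3*t), 0]
  [-t*exp(-3*t), -2*t*exp(-3*t) + exp(-3*t), 0]
  [t*exp(-3*t), 2*t*exp(-3*t) + exp(5*t) - exp(-3*t), exp(5*t)]

Strategy: write B = P · J · P⁻¹ where J is a Jordan canonical form, so e^{tB} = P · e^{tJ} · P⁻¹, and e^{tJ} can be computed block-by-block.

B has Jordan form
J =
  [-3,  1, 0]
  [ 0, -3, 0]
  [ 0,  0, 5]
(up to reordering of blocks).

Per-block formulas:
  For a 2×2 Jordan block J_2(-3): exp(t · J_2(-3)) = e^(-3t)·(I + t·N), where N is the 2×2 nilpotent shift.
  For a 1×1 block at λ = 5: exp(t · [5]) = [e^(5t)].

After assembling e^{tJ} and conjugating by P, we get:

e^{tB} =
  [2*t*exp(-3*t) + exp(-3*t), 4*t*exp(-3*t), 0]
  [-t*exp(-3*t), -2*t*exp(-3*t) + exp(-3*t), 0]
  [t*exp(-3*t), 2*t*exp(-3*t) + exp(5*t) - exp(-3*t), exp(5*t)]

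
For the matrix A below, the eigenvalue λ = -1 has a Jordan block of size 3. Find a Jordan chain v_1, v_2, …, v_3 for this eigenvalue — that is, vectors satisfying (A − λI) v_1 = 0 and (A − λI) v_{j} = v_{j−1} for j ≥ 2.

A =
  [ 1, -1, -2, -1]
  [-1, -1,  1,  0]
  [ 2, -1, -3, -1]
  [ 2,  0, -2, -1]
A Jordan chain for λ = -1 of length 3:
v_1 = (-1, 0, -1, 0)ᵀ
v_2 = (2, -1, 2, 2)ᵀ
v_3 = (1, 0, 0, 0)ᵀ

Let N = A − (-1)·I. We want v_3 with N^3 v_3 = 0 but N^2 v_3 ≠ 0; then v_{j-1} := N · v_j for j = 3, …, 2.

Pick v_3 = (1, 0, 0, 0)ᵀ.
Then v_2 = N · v_3 = (2, -1, 2, 2)ᵀ.
Then v_1 = N · v_2 = (-1, 0, -1, 0)ᵀ.

Sanity check: (A − (-1)·I) v_1 = (0, 0, 0, 0)ᵀ = 0. ✓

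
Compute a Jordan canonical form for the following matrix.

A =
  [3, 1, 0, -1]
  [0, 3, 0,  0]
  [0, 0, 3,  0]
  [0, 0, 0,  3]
J_2(3) ⊕ J_1(3) ⊕ J_1(3)

The characteristic polynomial is
  det(x·I − A) = x^4 - 12*x^3 + 54*x^2 - 108*x + 81 = (x - 3)^4

Eigenvalues and multiplicities (the geometric multiplicity of λ is n − rank(A − λI), which equals the number of Jordan blocks for λ):
  λ = 3: algebraic multiplicity = 4, geometric multiplicity = 3

Determining the block sizes for each eigenvalue:
  λ = 3: 3 blocks summing to 4 forces exactly one block of size 2 and the rest size 1 → block sizes [2, 1, 1]

Assembling the blocks gives a Jordan form
J =
  [3, 1, 0, 0]
  [0, 3, 0, 0]
  [0, 0, 3, 0]
  [0, 0, 0, 3]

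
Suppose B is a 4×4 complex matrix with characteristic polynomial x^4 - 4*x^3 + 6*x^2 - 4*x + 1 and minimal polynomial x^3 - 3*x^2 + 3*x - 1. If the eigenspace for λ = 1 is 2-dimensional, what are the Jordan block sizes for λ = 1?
Block sizes for λ = 1: [3, 1]

Step 1 — from the characteristic polynomial, algebraic multiplicity of λ = 1 is 4. From dim ker(B − (1)·I) = 2, there are exactly 2 Jordan blocks for λ = 1.
Step 2 — from the minimal polynomial, the factor (x − 1)^3 tells us the largest block for λ = 1 has size 3.
Step 3 — with total size 4, 2 blocks, and largest block 3, the block sizes (in nonincreasing order) are [3, 1].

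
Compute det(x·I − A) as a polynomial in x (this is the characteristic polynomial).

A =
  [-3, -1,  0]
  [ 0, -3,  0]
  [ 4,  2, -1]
x^3 + 7*x^2 + 15*x + 9

Expanding det(x·I − A) (e.g. by cofactor expansion or by noting that A is similar to its Jordan form J, which has the same characteristic polynomial as A) gives
  χ_A(x) = x^3 + 7*x^2 + 15*x + 9
which factors as (x + 1)*(x + 3)^2. The eigenvalues (with algebraic multiplicities) are λ = -3 with multiplicity 2, λ = -1 with multiplicity 1.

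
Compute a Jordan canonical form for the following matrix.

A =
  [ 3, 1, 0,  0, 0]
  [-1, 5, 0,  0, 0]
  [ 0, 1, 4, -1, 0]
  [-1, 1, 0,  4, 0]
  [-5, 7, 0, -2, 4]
J_2(4) ⊕ J_2(4) ⊕ J_1(4)

The characteristic polynomial is
  det(x·I − A) = x^5 - 20*x^4 + 160*x^3 - 640*x^2 + 1280*x - 1024 = (x - 4)^5

Eigenvalues and multiplicities (the geometric multiplicity of λ is n − rank(A − λI), which equals the number of Jordan blocks for λ):
  λ = 4: algebraic multiplicity = 5, geometric multiplicity = 3

Determining the block sizes for each eigenvalue:
  λ = 4: with am = 5 and gm = 3, the partition is not yet determined (e.g. several partitions of 5 into 3 parts exist). Let N = A − (4)·I. Computing rank(N^1) = 2, rank(N^2) = 0; the number of blocks of size ≥ j is rank(N^{j−1}) − rank(N^j), giving [3, 2]. So we have 2 block(s) of size 2, 1 block(s) of size 1 → block sizes [2, 2, 1]

Assembling the blocks gives a Jordan form
J =
  [4, 1, 0, 0, 0]
  [0, 4, 0, 0, 0]
  [0, 0, 4, 1, 0]
  [0, 0, 0, 4, 0]
  [0, 0, 0, 0, 4]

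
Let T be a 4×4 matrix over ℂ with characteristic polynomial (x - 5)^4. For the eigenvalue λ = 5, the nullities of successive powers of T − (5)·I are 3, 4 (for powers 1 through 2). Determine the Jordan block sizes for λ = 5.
Block sizes for λ = 5: [2, 1, 1]

From the dimensions of kernels of powers, the number of Jordan blocks of size at least j is d_j − d_{j−1} where d_j = dim ker(N^j) (with d_0 = 0). Computing the differences gives [3, 1].
The number of blocks of size exactly k is (#blocks of size ≥ k) − (#blocks of size ≥ k + 1), so the partition is: 2 block(s) of size 1, 1 block(s) of size 2.
In nonincreasing order the block sizes are [2, 1, 1].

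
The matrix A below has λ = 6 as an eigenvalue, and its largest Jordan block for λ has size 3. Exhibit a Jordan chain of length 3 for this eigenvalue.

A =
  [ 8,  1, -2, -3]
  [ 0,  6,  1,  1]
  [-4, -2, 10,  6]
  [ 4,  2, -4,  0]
A Jordan chain for λ = 6 of length 3:
v_1 = (1, 0, -2, 2)ᵀ
v_2 = (-2, 1, 4, -4)ᵀ
v_3 = (0, 0, 1, 0)ᵀ

Let N = A − (6)·I. We want v_3 with N^3 v_3 = 0 but N^2 v_3 ≠ 0; then v_{j-1} := N · v_j for j = 3, …, 2.

Pick v_3 = (0, 0, 1, 0)ᵀ.
Then v_2 = N · v_3 = (-2, 1, 4, -4)ᵀ.
Then v_1 = N · v_2 = (1, 0, -2, 2)ᵀ.

Sanity check: (A − (6)·I) v_1 = (0, 0, 0, 0)ᵀ = 0. ✓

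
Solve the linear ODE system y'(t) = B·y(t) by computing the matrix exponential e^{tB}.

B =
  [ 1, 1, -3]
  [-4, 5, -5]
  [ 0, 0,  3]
e^{tB} =
  [-2*t*exp(3*t) + exp(3*t), t*exp(3*t), t^2*exp(3*t)/2 - 3*t*exp(3*t)]
  [-4*t*exp(3*t), 2*t*exp(3*t) + exp(3*t), t^2*exp(3*t) - 5*t*exp(3*t)]
  [0, 0, exp(3*t)]

Strategy: write B = P · J · P⁻¹ where J is a Jordan canonical form, so e^{tB} = P · e^{tJ} · P⁻¹, and e^{tJ} can be computed block-by-block.

B has Jordan form
J =
  [3, 1, 0]
  [0, 3, 1]
  [0, 0, 3]
(up to reordering of blocks).

Per-block formulas:
  For a 3×3 Jordan block J_3(3): exp(t · J_3(3)) = e^(3t)·(I + t·N + (t^2/2)·N^2), where N is the 3×3 nilpotent shift.

After assembling e^{tJ} and conjugating by P, we get:

e^{tB} =
  [-2*t*exp(3*t) + exp(3*t), t*exp(3*t), t^2*exp(3*t)/2 - 3*t*exp(3*t)]
  [-4*t*exp(3*t), 2*t*exp(3*t) + exp(3*t), t^2*exp(3*t) - 5*t*exp(3*t)]
  [0, 0, exp(3*t)]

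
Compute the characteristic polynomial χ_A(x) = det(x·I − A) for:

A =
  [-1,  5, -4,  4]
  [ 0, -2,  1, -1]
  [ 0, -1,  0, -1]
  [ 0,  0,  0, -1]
x^4 + 4*x^3 + 6*x^2 + 4*x + 1

Expanding det(x·I − A) (e.g. by cofactor expansion or by noting that A is similar to its Jordan form J, which has the same characteristic polynomial as A) gives
  χ_A(x) = x^4 + 4*x^3 + 6*x^2 + 4*x + 1
which factors as (x + 1)^4. The eigenvalues (with algebraic multiplicities) are λ = -1 with multiplicity 4.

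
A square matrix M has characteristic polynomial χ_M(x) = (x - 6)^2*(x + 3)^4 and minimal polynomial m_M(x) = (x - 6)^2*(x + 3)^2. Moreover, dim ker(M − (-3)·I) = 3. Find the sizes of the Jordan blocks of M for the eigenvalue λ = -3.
Block sizes for λ = -3: [2, 1, 1]

Step 1 — from the characteristic polynomial, algebraic multiplicity of λ = -3 is 4. From dim ker(M − (-3)·I) = 3, there are exactly 3 Jordan blocks for λ = -3.
Step 2 — from the minimal polynomial, the factor (x + 3)^2 tells us the largest block for λ = -3 has size 2.
Step 3 — with total size 4, 3 blocks, and largest block 2, the block sizes (in nonincreasing order) are [2, 1, 1].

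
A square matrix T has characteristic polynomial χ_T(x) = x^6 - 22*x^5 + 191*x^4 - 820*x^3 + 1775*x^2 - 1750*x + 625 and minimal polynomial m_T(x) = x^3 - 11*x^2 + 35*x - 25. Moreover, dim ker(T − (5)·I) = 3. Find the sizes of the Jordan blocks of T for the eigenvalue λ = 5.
Block sizes for λ = 5: [2, 1, 1]

Step 1 — from the characteristic polynomial, algebraic multiplicity of λ = 5 is 4. From dim ker(T − (5)·I) = 3, there are exactly 3 Jordan blocks for λ = 5.
Step 2 — from the minimal polynomial, the factor (x − 5)^2 tells us the largest block for λ = 5 has size 2.
Step 3 — with total size 4, 3 blocks, and largest block 2, the block sizes (in nonincreasing order) are [2, 1, 1].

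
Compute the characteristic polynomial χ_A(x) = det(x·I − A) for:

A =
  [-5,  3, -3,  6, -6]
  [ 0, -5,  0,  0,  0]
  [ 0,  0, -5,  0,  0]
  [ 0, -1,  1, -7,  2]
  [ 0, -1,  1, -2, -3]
x^5 + 25*x^4 + 250*x^3 + 1250*x^2 + 3125*x + 3125

Expanding det(x·I − A) (e.g. by cofactor expansion or by noting that A is similar to its Jordan form J, which has the same characteristic polynomial as A) gives
  χ_A(x) = x^5 + 25*x^4 + 250*x^3 + 1250*x^2 + 3125*x + 3125
which factors as (x + 5)^5. The eigenvalues (with algebraic multiplicities) are λ = -5 with multiplicity 5.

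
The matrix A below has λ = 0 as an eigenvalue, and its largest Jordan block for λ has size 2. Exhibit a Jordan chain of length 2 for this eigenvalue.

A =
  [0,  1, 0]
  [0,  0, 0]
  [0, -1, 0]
A Jordan chain for λ = 0 of length 2:
v_1 = (1, 0, -1)ᵀ
v_2 = (0, 1, 0)ᵀ

Let N = A − (0)·I. We want v_2 with N^2 v_2 = 0 but N^1 v_2 ≠ 0; then v_{j-1} := N · v_j for j = 2, …, 2.

Pick v_2 = (0, 1, 0)ᵀ.
Then v_1 = N · v_2 = (1, 0, -1)ᵀ.

Sanity check: (A − (0)·I) v_1 = (0, 0, 0)ᵀ = 0. ✓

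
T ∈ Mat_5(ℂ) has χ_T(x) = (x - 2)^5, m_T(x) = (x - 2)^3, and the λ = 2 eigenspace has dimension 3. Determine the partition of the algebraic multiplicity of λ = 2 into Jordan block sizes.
Block sizes for λ = 2: [3, 1, 1]

Step 1 — from the characteristic polynomial, algebraic multiplicity of λ = 2 is 5. From dim ker(T − (2)·I) = 3, there are exactly 3 Jordan blocks for λ = 2.
Step 2 — from the minimal polynomial, the factor (x − 2)^3 tells us the largest block for λ = 2 has size 3.
Step 3 — with total size 5, 3 blocks, and largest block 3, the block sizes (in nonincreasing order) are [3, 1, 1].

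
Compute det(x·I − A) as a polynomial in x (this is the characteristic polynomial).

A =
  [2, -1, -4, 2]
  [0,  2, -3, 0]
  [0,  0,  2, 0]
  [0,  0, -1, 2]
x^4 - 8*x^3 + 24*x^2 - 32*x + 16

Expanding det(x·I − A) (e.g. by cofactor expansion or by noting that A is similar to its Jordan form J, which has the same characteristic polynomial as A) gives
  χ_A(x) = x^4 - 8*x^3 + 24*x^2 - 32*x + 16
which factors as (x - 2)^4. The eigenvalues (with algebraic multiplicities) are λ = 2 with multiplicity 4.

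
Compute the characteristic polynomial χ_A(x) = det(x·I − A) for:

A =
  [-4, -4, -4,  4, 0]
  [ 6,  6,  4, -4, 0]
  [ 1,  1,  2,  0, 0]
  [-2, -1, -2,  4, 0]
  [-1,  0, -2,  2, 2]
x^5 - 10*x^4 + 40*x^3 - 80*x^2 + 80*x - 32

Expanding det(x·I − A) (e.g. by cofactor expansion or by noting that A is similar to its Jordan form J, which has the same characteristic polynomial as A) gives
  χ_A(x) = x^5 - 10*x^4 + 40*x^3 - 80*x^2 + 80*x - 32
which factors as (x - 2)^5. The eigenvalues (with algebraic multiplicities) are λ = 2 with multiplicity 5.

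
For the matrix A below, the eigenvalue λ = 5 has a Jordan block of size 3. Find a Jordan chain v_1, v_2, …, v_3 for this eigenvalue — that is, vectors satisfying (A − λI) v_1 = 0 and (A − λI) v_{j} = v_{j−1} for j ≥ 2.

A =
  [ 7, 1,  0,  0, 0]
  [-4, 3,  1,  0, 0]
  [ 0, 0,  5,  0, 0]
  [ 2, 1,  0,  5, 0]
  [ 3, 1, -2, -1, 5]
A Jordan chain for λ = 5 of length 3:
v_1 = (1, -2, 0, 1, 1)ᵀ
v_2 = (0, 1, 0, 0, -2)ᵀ
v_3 = (0, 0, 1, 0, 0)ᵀ

Let N = A − (5)·I. We want v_3 with N^3 v_3 = 0 but N^2 v_3 ≠ 0; then v_{j-1} := N · v_j for j = 3, …, 2.

Pick v_3 = (0, 0, 1, 0, 0)ᵀ.
Then v_2 = N · v_3 = (0, 1, 0, 0, -2)ᵀ.
Then v_1 = N · v_2 = (1, -2, 0, 1, 1)ᵀ.

Sanity check: (A − (5)·I) v_1 = (0, 0, 0, 0, 0)ᵀ = 0. ✓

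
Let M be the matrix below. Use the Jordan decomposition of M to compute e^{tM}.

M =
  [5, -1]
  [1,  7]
e^{tM} =
  [-t*exp(6*t) + exp(6*t), -t*exp(6*t)]
  [t*exp(6*t), t*exp(6*t) + exp(6*t)]

Strategy: write M = P · J · P⁻¹ where J is a Jordan canonical form, so e^{tM} = P · e^{tJ} · P⁻¹, and e^{tJ} can be computed block-by-block.

M has Jordan form
J =
  [6, 1]
  [0, 6]
(up to reordering of blocks).

Per-block formulas:
  For a 2×2 Jordan block J_2(6): exp(t · J_2(6)) = e^(6t)·(I + t·N), where N is the 2×2 nilpotent shift.

After assembling e^{tJ} and conjugating by P, we get:

e^{tM} =
  [-t*exp(6*t) + exp(6*t), -t*exp(6*t)]
  [t*exp(6*t), t*exp(6*t) + exp(6*t)]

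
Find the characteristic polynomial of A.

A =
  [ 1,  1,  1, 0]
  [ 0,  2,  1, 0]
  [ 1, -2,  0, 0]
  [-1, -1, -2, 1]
x^4 - 4*x^3 + 6*x^2 - 4*x + 1

Expanding det(x·I − A) (e.g. by cofactor expansion or by noting that A is similar to its Jordan form J, which has the same characteristic polynomial as A) gives
  χ_A(x) = x^4 - 4*x^3 + 6*x^2 - 4*x + 1
which factors as (x - 1)^4. The eigenvalues (with algebraic multiplicities) are λ = 1 with multiplicity 4.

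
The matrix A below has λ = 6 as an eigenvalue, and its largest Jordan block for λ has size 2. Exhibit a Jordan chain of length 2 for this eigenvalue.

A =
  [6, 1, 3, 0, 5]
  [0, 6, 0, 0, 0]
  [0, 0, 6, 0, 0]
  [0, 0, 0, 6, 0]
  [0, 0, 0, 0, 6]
A Jordan chain for λ = 6 of length 2:
v_1 = (1, 0, 0, 0, 0)ᵀ
v_2 = (0, 1, 0, 0, 0)ᵀ

Let N = A − (6)·I. We want v_2 with N^2 v_2 = 0 but N^1 v_2 ≠ 0; then v_{j-1} := N · v_j for j = 2, …, 2.

Pick v_2 = (0, 1, 0, 0, 0)ᵀ.
Then v_1 = N · v_2 = (1, 0, 0, 0, 0)ᵀ.

Sanity check: (A − (6)·I) v_1 = (0, 0, 0, 0, 0)ᵀ = 0. ✓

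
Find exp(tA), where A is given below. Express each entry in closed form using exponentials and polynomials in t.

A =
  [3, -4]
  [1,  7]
e^{tA} =
  [-2*t*exp(5*t) + exp(5*t), -4*t*exp(5*t)]
  [t*exp(5*t), 2*t*exp(5*t) + exp(5*t)]

Strategy: write A = P · J · P⁻¹ where J is a Jordan canonical form, so e^{tA} = P · e^{tJ} · P⁻¹, and e^{tJ} can be computed block-by-block.

A has Jordan form
J =
  [5, 1]
  [0, 5]
(up to reordering of blocks).

Per-block formulas:
  For a 2×2 Jordan block J_2(5): exp(t · J_2(5)) = e^(5t)·(I + t·N), where N is the 2×2 nilpotent shift.

After assembling e^{tJ} and conjugating by P, we get:

e^{tA} =
  [-2*t*exp(5*t) + exp(5*t), -4*t*exp(5*t)]
  [t*exp(5*t), 2*t*exp(5*t) + exp(5*t)]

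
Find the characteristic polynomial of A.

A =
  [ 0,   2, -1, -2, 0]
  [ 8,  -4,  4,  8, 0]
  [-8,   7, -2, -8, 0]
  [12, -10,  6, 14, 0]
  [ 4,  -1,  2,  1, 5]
x^5 - 13*x^4 + 64*x^3 - 152*x^2 + 176*x - 80

Expanding det(x·I − A) (e.g. by cofactor expansion or by noting that A is similar to its Jordan form J, which has the same characteristic polynomial as A) gives
  χ_A(x) = x^5 - 13*x^4 + 64*x^3 - 152*x^2 + 176*x - 80
which factors as (x - 5)*(x - 2)^4. The eigenvalues (with algebraic multiplicities) are λ = 2 with multiplicity 4, λ = 5 with multiplicity 1.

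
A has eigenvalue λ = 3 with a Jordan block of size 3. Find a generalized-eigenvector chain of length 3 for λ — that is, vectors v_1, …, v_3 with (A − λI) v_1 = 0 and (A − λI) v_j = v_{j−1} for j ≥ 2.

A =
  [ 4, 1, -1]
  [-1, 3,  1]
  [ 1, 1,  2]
A Jordan chain for λ = 3 of length 3:
v_1 = (-1, 0, -1)ᵀ
v_2 = (1, -1, 1)ᵀ
v_3 = (1, 0, 0)ᵀ

Let N = A − (3)·I. We want v_3 with N^3 v_3 = 0 but N^2 v_3 ≠ 0; then v_{j-1} := N · v_j for j = 3, …, 2.

Pick v_3 = (1, 0, 0)ᵀ.
Then v_2 = N · v_3 = (1, -1, 1)ᵀ.
Then v_1 = N · v_2 = (-1, 0, -1)ᵀ.

Sanity check: (A − (3)·I) v_1 = (0, 0, 0)ᵀ = 0. ✓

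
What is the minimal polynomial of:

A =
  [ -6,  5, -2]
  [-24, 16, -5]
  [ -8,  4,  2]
x^3 - 12*x^2 + 48*x - 64

The characteristic polynomial is χ_A(x) = (x - 4)^3, so the eigenvalues are known. The minimal polynomial is
  m_A(x) = Π_λ (x − λ)^{k_λ}
where k_λ is the size of the *largest* Jordan block for λ (equivalently, the smallest k with (A − λI)^k v = 0 for every generalised eigenvector v of λ).

  λ = 4: largest Jordan block has size 3, contributing (x − 4)^3

So m_A(x) = (x - 4)^3 = x^3 - 12*x^2 + 48*x - 64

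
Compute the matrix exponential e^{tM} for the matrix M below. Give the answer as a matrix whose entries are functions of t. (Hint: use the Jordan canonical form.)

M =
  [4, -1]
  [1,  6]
e^{tM} =
  [-t*exp(5*t) + exp(5*t), -t*exp(5*t)]
  [t*exp(5*t), t*exp(5*t) + exp(5*t)]

Strategy: write M = P · J · P⁻¹ where J is a Jordan canonical form, so e^{tM} = P · e^{tJ} · P⁻¹, and e^{tJ} can be computed block-by-block.

M has Jordan form
J =
  [5, 1]
  [0, 5]
(up to reordering of blocks).

Per-block formulas:
  For a 2×2 Jordan block J_2(5): exp(t · J_2(5)) = e^(5t)·(I + t·N), where N is the 2×2 nilpotent shift.

After assembling e^{tJ} and conjugating by P, we get:

e^{tM} =
  [-t*exp(5*t) + exp(5*t), -t*exp(5*t)]
  [t*exp(5*t), t*exp(5*t) + exp(5*t)]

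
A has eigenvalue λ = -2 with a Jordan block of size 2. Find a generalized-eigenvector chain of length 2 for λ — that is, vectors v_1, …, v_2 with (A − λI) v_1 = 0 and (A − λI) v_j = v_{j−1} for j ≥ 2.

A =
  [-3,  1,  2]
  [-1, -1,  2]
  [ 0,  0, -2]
A Jordan chain for λ = -2 of length 2:
v_1 = (-1, -1, 0)ᵀ
v_2 = (1, 0, 0)ᵀ

Let N = A − (-2)·I. We want v_2 with N^2 v_2 = 0 but N^1 v_2 ≠ 0; then v_{j-1} := N · v_j for j = 2, …, 2.

Pick v_2 = (1, 0, 0)ᵀ.
Then v_1 = N · v_2 = (-1, -1, 0)ᵀ.

Sanity check: (A − (-2)·I) v_1 = (0, 0, 0)ᵀ = 0. ✓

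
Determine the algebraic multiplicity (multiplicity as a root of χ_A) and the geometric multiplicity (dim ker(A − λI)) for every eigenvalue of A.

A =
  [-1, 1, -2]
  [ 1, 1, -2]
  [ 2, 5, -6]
λ = -2: alg = 3, geom = 1

Step 1 — factor the characteristic polynomial to read off the algebraic multiplicities:
  χ_A(x) = (x + 2)^3

Step 2 — compute geometric multiplicities via the rank-nullity identity g(λ) = n − rank(A − λI):
  rank(A − (-2)·I) = 2, so dim ker(A − (-2)·I) = n − 2 = 1

Summary:
  λ = -2: algebraic multiplicity = 3, geometric multiplicity = 1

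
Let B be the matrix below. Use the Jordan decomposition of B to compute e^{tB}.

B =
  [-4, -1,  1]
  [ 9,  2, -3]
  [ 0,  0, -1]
e^{tB} =
  [-3*t*exp(-t) + exp(-t), -t*exp(-t), t*exp(-t)]
  [9*t*exp(-t), 3*t*exp(-t) + exp(-t), -3*t*exp(-t)]
  [0, 0, exp(-t)]

Strategy: write B = P · J · P⁻¹ where J is a Jordan canonical form, so e^{tB} = P · e^{tJ} · P⁻¹, and e^{tJ} can be computed block-by-block.

B has Jordan form
J =
  [-1,  1,  0]
  [ 0, -1,  0]
  [ 0,  0, -1]
(up to reordering of blocks).

Per-block formulas:
  For a 2×2 Jordan block J_2(-1): exp(t · J_2(-1)) = e^(-1t)·(I + t·N), where N is the 2×2 nilpotent shift.
  For a 1×1 block at λ = -1: exp(t · [-1]) = [e^(-1t)].

After assembling e^{tJ} and conjugating by P, we get:

e^{tB} =
  [-3*t*exp(-t) + exp(-t), -t*exp(-t), t*exp(-t)]
  [9*t*exp(-t), 3*t*exp(-t) + exp(-t), -3*t*exp(-t)]
  [0, 0, exp(-t)]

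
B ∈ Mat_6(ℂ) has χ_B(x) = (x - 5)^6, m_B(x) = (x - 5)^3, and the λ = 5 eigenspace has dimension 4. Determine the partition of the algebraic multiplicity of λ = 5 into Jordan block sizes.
Block sizes for λ = 5: [3, 1, 1, 1]

Step 1 — from the characteristic polynomial, algebraic multiplicity of λ = 5 is 6. From dim ker(B − (5)·I) = 4, there are exactly 4 Jordan blocks for λ = 5.
Step 2 — from the minimal polynomial, the factor (x − 5)^3 tells us the largest block for λ = 5 has size 3.
Step 3 — with total size 6, 4 blocks, and largest block 3, the block sizes (in nonincreasing order) are [3, 1, 1, 1].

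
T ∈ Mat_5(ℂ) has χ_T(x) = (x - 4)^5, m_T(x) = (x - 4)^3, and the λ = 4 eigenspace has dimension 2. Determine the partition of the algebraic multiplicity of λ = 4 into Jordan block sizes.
Block sizes for λ = 4: [3, 2]

Step 1 — from the characteristic polynomial, algebraic multiplicity of λ = 4 is 5. From dim ker(T − (4)·I) = 2, there are exactly 2 Jordan blocks for λ = 4.
Step 2 — from the minimal polynomial, the factor (x − 4)^3 tells us the largest block for λ = 4 has size 3.
Step 3 — with total size 5, 2 blocks, and largest block 3, the block sizes (in nonincreasing order) are [3, 2].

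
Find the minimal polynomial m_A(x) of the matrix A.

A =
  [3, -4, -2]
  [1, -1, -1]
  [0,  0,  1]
x^2 - 2*x + 1

The characteristic polynomial is χ_A(x) = (x - 1)^3, so the eigenvalues are known. The minimal polynomial is
  m_A(x) = Π_λ (x − λ)^{k_λ}
where k_λ is the size of the *largest* Jordan block for λ (equivalently, the smallest k with (A − λI)^k v = 0 for every generalised eigenvector v of λ).

  λ = 1: largest Jordan block has size 2, contributing (x − 1)^2

So m_A(x) = (x - 1)^2 = x^2 - 2*x + 1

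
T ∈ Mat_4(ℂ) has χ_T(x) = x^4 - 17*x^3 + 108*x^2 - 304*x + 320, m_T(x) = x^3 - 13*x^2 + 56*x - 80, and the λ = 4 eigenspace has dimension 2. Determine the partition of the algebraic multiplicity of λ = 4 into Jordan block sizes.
Block sizes for λ = 4: [2, 1]

Step 1 — from the characteristic polynomial, algebraic multiplicity of λ = 4 is 3. From dim ker(T − (4)·I) = 2, there are exactly 2 Jordan blocks for λ = 4.
Step 2 — from the minimal polynomial, the factor (x − 4)^2 tells us the largest block for λ = 4 has size 2.
Step 3 — with total size 3, 2 blocks, and largest block 2, the block sizes (in nonincreasing order) are [2, 1].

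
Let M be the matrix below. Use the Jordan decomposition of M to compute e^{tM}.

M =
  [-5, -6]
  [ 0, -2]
e^{tM} =
  [exp(-5*t), -2*exp(-2*t) + 2*exp(-5*t)]
  [0, exp(-2*t)]

Strategy: write M = P · J · P⁻¹ where J is a Jordan canonical form, so e^{tM} = P · e^{tJ} · P⁻¹, and e^{tJ} can be computed block-by-block.

M has Jordan form
J =
  [-5,  0]
  [ 0, -2]
(up to reordering of blocks).

Per-block formulas:
  For a 1×1 block at λ = -5: exp(t · [-5]) = [e^(-5t)].
  For a 1×1 block at λ = -2: exp(t · [-2]) = [e^(-2t)].

After assembling e^{tJ} and conjugating by P, we get:

e^{tM} =
  [exp(-5*t), -2*exp(-2*t) + 2*exp(-5*t)]
  [0, exp(-2*t)]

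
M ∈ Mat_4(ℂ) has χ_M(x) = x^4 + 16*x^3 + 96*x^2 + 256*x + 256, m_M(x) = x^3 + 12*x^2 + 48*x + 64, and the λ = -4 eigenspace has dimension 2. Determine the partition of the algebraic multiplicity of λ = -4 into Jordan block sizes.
Block sizes for λ = -4: [3, 1]

Step 1 — from the characteristic polynomial, algebraic multiplicity of λ = -4 is 4. From dim ker(M − (-4)·I) = 2, there are exactly 2 Jordan blocks for λ = -4.
Step 2 — from the minimal polynomial, the factor (x + 4)^3 tells us the largest block for λ = -4 has size 3.
Step 3 — with total size 4, 2 blocks, and largest block 3, the block sizes (in nonincreasing order) are [3, 1].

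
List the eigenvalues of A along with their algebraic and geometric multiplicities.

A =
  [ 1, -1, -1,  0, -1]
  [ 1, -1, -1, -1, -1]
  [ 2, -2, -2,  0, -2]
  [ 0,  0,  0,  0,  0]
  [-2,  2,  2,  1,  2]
λ = 0: alg = 5, geom = 3

Step 1 — factor the characteristic polynomial to read off the algebraic multiplicities:
  χ_A(x) = x^5

Step 2 — compute geometric multiplicities via the rank-nullity identity g(λ) = n − rank(A − λI):
  rank(A − (0)·I) = 2, so dim ker(A − (0)·I) = n − 2 = 3

Summary:
  λ = 0: algebraic multiplicity = 5, geometric multiplicity = 3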